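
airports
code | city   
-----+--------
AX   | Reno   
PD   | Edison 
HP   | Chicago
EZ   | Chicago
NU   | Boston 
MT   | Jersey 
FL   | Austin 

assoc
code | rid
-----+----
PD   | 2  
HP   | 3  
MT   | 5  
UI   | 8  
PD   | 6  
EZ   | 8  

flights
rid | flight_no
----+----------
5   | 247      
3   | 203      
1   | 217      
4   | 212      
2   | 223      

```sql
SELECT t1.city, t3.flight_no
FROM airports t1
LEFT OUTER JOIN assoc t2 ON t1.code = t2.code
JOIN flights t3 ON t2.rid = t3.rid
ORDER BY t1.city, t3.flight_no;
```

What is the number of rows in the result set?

Evaluate left to right. First `airports t1 LEFT JOIN assoc t2` on code: 8 row(s).
Then INNER JOIN `flights t3` on rid: keep only rows whose t2.rid appears in t3.
Result: 3 row(s).

3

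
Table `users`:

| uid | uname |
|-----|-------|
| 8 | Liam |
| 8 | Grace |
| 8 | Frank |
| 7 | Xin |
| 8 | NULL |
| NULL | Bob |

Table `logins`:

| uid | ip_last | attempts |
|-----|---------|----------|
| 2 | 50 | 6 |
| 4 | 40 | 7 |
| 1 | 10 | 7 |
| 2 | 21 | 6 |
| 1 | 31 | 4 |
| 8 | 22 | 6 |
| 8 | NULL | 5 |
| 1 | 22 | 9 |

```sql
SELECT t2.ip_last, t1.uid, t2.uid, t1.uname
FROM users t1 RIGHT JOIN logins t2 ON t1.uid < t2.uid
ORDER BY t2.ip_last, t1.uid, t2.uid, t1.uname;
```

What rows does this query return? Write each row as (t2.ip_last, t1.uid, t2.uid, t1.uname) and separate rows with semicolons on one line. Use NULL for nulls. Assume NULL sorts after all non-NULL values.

RIGHT JOIN keeps every row from `logins`; unmatched rows get NULL for `users`'s columns.
Matching on t1.uid < t2.uid. A NULL in a compared column never satisfies the condition.
- t1 (uid=8) has no partner in t2.
- t1 (uid=8) has no partner in t2.
- t1 (uid=8) has no partner in t2.
- t1 (uid=7) pairs with 2 row(s) of t2.
- t1 (uid=8) has no partner in t2.
- t1 (uid=NULL) has no partner in t2.
- 6 t2 row(s) had no t1 match → kept, t1 columns NULL.
After projecting and ordering:
t2.ip_last | t1.uid | t2.uid | t1.uname
10 | NULL | 1 | NULL
21 | NULL | 2 | NULL
22 | 7 | 8 | Xin
22 | NULL | 1 | NULL
31 | NULL | 1 | NULL
40 | NULL | 4 | NULL
50 | NULL | 2 | NULL
NULL | 7 | 8 | Xin

(10, NULL, 1, NULL); (21, NULL, 2, NULL); (22, 7, 8, Xin); (22, NULL, 1, NULL); (31, NULL, 1, NULL); (40, NULL, 4, NULL); (50, NULL, 2, NULL); (NULL, 7, 8, Xin)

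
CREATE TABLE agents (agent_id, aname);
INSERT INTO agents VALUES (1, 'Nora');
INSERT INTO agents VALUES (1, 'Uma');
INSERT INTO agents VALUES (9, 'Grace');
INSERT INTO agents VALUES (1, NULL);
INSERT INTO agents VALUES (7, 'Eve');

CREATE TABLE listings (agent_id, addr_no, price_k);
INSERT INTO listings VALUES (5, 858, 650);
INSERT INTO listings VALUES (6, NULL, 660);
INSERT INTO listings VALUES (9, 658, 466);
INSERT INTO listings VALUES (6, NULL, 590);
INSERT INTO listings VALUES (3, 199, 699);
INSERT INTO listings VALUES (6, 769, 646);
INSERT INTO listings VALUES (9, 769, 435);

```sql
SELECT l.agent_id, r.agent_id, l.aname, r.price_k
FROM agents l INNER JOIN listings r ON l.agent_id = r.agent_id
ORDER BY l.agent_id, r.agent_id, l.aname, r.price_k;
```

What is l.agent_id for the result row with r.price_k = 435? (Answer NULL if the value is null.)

INNER JOIN keeps only pairs where the ON condition holds.
Matching on l.agent_id = r.agent_id.
- l row (agent_id=1): no match → dropped.
- l row (agent_id=1): no match → dropped.
- l row (agent_id=9): matches 2 r row(s) → 2 output row(s).
- l row (agent_id=1): no match → dropped.
- l row (agent_id=7): no match → dropped.

9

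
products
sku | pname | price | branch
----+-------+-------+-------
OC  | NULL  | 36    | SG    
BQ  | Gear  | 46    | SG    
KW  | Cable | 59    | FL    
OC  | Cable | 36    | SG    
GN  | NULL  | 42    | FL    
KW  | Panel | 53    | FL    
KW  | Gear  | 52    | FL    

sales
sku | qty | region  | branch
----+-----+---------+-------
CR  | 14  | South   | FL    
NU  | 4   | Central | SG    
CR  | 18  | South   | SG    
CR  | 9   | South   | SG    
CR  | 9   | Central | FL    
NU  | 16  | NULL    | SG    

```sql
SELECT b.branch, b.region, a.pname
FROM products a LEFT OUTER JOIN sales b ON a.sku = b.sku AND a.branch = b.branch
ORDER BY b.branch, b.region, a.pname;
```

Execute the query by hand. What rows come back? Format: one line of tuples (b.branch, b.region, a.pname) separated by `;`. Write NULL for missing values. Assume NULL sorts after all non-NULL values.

LEFT JOIN keeps every row from `products`; unmatched rows get NULL for `sales`'s columns.
Matching on a.sku = b.sku AND a.branch = b.branch.
- a[0] sku=OC, branch=SG → no match; kept with NULLs on the b side.
- a[1] sku=BQ, branch=SG → no match; kept with NULLs on the b side.
- a[2] sku=KW, branch=FL → no match; kept with NULLs on the b side.
- a[3] sku=OC, branch=SG → no match; kept with NULLs on the b side.
- a[4] sku=GN, branch=FL → no match; kept with NULLs on the b side.
- a[5] sku=KW, branch=FL → no match; kept with NULLs on the b side.
- a[6] sku=KW, branch=FL → no match; kept with NULLs on the b side.
After projecting and ordering:
b.branch | b.region | a.pname
NULL | NULL | Cable
NULL | NULL | Cable
NULL | NULL | Gear
NULL | NULL | Gear
NULL | NULL | Panel
NULL | NULL | NULL
NULL | NULL | NULL

(NULL, NULL, Cable); (NULL, NULL, Cable); (NULL, NULL, Gear); (NULL, NULL, Gear); (NULL, NULL, Panel); (NULL, NULL, NULL); (NULL, NULL, NULL)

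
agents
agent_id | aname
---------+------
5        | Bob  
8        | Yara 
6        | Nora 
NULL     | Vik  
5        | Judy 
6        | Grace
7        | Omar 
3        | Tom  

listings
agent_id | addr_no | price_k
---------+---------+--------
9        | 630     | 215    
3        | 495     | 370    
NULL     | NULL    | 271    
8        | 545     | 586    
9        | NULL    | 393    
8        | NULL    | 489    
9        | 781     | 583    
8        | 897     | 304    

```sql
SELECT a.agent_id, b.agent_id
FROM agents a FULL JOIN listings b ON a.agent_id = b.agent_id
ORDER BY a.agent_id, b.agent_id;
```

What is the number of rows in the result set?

14

FULL OUTER JOIN keeps every row from both sides; unmatched rows get NULL for the other side's columns.
Matching on a.agent_id = b.agent_id. A NULL in a compared column never satisfies the condition.
- a[0] agent_id=5 → no match; kept with NULLs on the b side.
- a[1] agent_id=8 → 3 match(es) in b → 3 row(s).
- a[2] agent_id=6 → no match; kept with NULLs on the b side.
- a[3] agent_id=NULL → no match; kept with NULLs on the b side.
- a[4] agent_id=5 → no match; kept with NULLs on the b side.
- a[5] agent_id=6 → no match; kept with NULLs on the b side.
- a[6] agent_id=7 → no match; kept with NULLs on the b side.
- a[7] agent_id=3 → 1 match(es) in b → 1 row(s).
- 4 b row(s) had no a match → kept, a columns NULL.
Total: 4 matched + 10 padded = 14 rows.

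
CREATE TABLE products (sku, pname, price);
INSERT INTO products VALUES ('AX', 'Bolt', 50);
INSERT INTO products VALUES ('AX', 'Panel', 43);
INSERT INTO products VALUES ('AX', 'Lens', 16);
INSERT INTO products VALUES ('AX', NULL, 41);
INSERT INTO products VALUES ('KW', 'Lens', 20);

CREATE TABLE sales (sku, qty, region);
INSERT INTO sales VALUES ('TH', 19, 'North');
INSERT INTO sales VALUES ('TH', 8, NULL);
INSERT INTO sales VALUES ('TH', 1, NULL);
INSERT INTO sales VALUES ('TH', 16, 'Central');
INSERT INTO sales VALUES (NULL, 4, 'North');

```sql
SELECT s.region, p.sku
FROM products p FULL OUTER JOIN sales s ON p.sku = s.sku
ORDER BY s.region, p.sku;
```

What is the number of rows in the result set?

FULL OUTER JOIN keeps every row from both sides; unmatched rows get NULL for the other side's columns.
Matching on p.sku = s.sku. A NULL in a compared column never satisfies the condition.
- p (sku=AX) has no partner → padded with NULL.
- p (sku=AX) has no partner → padded with NULL.
- p (sku=AX) has no partner → padded with NULL.
- p (sku=AX) has no partner → padded with NULL.
- p (sku=KW) has no partner → padded with NULL.
- 5 s row(s) had no p match → kept, p columns NULL.
Total: 0 matched + 10 padded = 10 rows.

10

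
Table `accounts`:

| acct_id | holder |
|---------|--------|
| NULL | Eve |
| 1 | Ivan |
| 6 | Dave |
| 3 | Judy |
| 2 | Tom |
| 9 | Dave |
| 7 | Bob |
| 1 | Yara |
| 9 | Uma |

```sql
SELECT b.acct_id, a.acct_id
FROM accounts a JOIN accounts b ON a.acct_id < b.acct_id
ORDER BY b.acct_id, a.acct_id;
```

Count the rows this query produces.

26

INNER JOIN keeps only pairs where the ON condition holds.
Matching on a.acct_id < b.acct_id. A NULL in a compared column never satisfies the condition.
- a[0] acct_id=NULL → no match; dropped.
- a[1] acct_id=1 → 6 match(es) in b → 6 row(s).
- a[2] acct_id=6 → 3 match(es) in b → 3 row(s).
- a[3] acct_id=3 → 4 match(es) in b → 4 row(s).
- a[4] acct_id=2 → 5 match(es) in b → 5 row(s).
- a[5] acct_id=9 → no match; dropped.
- a[6] acct_id=7 → 2 match(es) in b → 2 row(s).
- a[7] acct_id=1 → 6 match(es) in b → 6 row(s).
- a[8] acct_id=9 → no match; dropped.
Total: 26 rows.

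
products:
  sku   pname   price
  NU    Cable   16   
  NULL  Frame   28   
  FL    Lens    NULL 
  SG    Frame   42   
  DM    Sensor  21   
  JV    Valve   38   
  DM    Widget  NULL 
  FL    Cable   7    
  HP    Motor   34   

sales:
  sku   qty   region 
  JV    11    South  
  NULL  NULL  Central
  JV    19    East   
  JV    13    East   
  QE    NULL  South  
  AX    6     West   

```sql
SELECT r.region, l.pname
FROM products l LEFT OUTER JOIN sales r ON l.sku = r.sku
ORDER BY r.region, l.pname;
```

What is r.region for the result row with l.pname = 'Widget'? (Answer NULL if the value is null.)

LEFT JOIN keeps every row from `products`; unmatched rows get NULL for `sales`'s columns.
Matching on l.sku = r.sku. A NULL in a compared column never satisfies the condition.
Matched pairs: 3; unmatched l rows kept: 8.

NULL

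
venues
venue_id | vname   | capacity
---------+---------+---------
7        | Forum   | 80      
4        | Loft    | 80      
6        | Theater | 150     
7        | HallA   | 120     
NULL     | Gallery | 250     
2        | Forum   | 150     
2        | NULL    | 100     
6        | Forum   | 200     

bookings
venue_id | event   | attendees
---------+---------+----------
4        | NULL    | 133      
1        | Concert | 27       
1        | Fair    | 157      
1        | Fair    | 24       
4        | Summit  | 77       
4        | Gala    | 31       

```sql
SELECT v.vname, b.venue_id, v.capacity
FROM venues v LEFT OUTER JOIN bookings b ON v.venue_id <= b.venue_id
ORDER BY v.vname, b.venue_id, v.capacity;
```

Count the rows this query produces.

14

LEFT JOIN keeps every row from `venues`; unmatched rows get NULL for `bookings`'s columns.
Matching on v.venue_id <= b.venue_id. A NULL in a compared column never satisfies the condition.
- v (venue_id=7) has no partner → padded with NULL.
- v (venue_id=4) pairs with 3 row(s) of b.
- v (venue_id=6) has no partner → padded with NULL.
- v (venue_id=7) has no partner → padded with NULL.
- v (venue_id=NULL) has no partner → padded with NULL.
- v (venue_id=2) pairs with 3 row(s) of b.
- v (venue_id=2) pairs with 3 row(s) of b.
- v (venue_id=6) has no partner → padded with NULL.
Total: 9 matched + 5 padded = 14 rows.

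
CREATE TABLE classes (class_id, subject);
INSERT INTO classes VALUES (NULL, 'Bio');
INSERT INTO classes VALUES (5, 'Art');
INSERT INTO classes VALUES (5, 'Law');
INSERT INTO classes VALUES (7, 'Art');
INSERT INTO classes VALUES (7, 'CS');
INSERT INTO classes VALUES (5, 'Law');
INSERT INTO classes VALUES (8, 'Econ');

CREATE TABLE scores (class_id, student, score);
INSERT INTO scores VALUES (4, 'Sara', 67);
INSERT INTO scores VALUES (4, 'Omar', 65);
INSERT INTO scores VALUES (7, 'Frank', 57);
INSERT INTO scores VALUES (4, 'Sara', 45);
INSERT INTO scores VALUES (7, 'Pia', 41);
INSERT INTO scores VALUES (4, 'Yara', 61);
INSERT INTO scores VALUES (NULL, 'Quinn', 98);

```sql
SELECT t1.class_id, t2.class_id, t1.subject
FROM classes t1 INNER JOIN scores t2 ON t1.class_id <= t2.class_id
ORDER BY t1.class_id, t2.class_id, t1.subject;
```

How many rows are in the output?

INNER JOIN keeps only pairs where the ON condition holds.
Matching on t1.class_id <= t2.class_id. A NULL in a compared column never satisfies the condition.
Matched pairs: 10.
Total: 10 rows.

10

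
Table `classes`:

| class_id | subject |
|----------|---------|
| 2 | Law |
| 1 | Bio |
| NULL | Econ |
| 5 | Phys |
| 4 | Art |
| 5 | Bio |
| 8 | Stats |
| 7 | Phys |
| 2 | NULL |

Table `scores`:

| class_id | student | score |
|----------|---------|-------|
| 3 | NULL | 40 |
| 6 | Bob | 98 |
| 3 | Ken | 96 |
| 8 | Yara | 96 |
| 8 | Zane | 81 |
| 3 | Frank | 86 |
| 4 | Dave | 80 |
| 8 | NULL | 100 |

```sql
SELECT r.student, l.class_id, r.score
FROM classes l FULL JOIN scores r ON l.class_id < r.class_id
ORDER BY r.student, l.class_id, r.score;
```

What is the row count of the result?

FULL OUTER JOIN keeps every row from both sides; unmatched rows get NULL for the other side's columns.
Matching on l.class_id < r.class_id. A NULL in a compared column never satisfies the condition.
- class_id=2: 8 matching r row(s), so 8 row(s) emitted.
- class_id=1: 8 matching r row(s), so 8 row(s) emitted.
- class_id=NULL: no r row matches, row kept with r columns NULL.
- class_id=5: 4 matching r row(s), so 4 row(s) emitted.
- class_id=4: 4 matching r row(s), so 4 row(s) emitted.
- class_id=5: 4 matching r row(s), so 4 row(s) emitted.
- class_id=8: no r row matches, row kept with r columns NULL.
- class_id=7: 3 matching r row(s), so 3 row(s) emitted.
- class_id=2: 8 matching r row(s), so 8 row(s) emitted.
Total: 39 matched + 2 padded = 41 rows.

41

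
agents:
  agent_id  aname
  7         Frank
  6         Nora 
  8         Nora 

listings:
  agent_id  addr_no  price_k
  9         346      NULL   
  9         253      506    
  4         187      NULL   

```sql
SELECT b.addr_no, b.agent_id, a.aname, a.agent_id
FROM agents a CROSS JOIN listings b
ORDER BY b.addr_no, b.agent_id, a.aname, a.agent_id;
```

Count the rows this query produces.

CROSS JOIN pairs every row of `agents` with every row of `listings`: 3 × 3 = 9 rows.

9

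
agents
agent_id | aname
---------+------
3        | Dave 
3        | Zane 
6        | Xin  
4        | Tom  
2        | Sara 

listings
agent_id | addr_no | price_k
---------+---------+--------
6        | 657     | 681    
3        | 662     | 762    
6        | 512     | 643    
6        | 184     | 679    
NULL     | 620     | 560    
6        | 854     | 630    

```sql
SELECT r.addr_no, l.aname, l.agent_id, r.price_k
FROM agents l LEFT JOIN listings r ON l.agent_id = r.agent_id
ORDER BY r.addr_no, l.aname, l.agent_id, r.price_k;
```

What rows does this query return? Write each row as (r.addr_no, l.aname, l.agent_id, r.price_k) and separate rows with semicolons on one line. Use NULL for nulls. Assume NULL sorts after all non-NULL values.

LEFT JOIN keeps every row from `agents`; unmatched rows get NULL for `listings`'s columns.
Matching on l.agent_id = r.agent_id. A NULL in a compared column never satisfies the condition.
Matched pairs: 6; unmatched l rows kept: 2.

(184, Xin, 6, 679); (512, Xin, 6, 643); (657, Xin, 6, 681); (662, Dave, 3, 762); (662, Zane, 3, 762); (854, Xin, 6, 630); (NULL, Sara, 2, NULL); (NULL, Tom, 4, NULL)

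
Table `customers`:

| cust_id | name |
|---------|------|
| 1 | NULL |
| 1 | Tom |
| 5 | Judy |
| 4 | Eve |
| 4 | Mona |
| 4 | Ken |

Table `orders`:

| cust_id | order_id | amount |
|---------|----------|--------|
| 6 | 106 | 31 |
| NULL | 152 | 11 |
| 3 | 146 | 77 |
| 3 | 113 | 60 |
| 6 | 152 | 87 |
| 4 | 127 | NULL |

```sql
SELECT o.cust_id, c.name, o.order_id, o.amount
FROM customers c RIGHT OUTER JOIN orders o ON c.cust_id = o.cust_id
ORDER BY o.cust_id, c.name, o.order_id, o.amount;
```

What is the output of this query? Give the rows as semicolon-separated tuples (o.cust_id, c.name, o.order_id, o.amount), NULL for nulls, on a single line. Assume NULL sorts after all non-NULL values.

(3, NULL, 113, 60); (3, NULL, 146, 77); (4, Eve, 127, NULL); (4, Ken, 127, NULL); (4, Mona, 127, NULL); (6, NULL, 106, 31); (6, NULL, 152, 87); (NULL, NULL, 152, 11)

RIGHT JOIN keeps every row from `orders`; unmatched rows get NULL for `customers`'s columns.
Matching on c.cust_id = o.cust_id. A NULL in a compared column never satisfies the condition.
- cust_id=1: no matching o row.
- cust_id=1: no matching o row.
- cust_id=5: no matching o row.
- cust_id=4: 1 matching o row(s), so 1 row(s) emitted.
- cust_id=4: 1 matching o row(s), so 1 row(s) emitted.
- cust_id=4: 1 matching o row(s), so 1 row(s) emitted.
- plus 5 unmatched o row(s), each kept with NULL c columns.
After projecting and ordering:
o.cust_id | c.name | o.order_id | o.amount
3 | NULL | 113 | 60
3 | NULL | 146 | 77
4 | Eve | 127 | NULL
4 | Ken | 127 | NULL
4 | Mona | 127 | NULL
6 | NULL | 106 | 31
6 | NULL | 152 | 87
NULL | NULL | 152 | 11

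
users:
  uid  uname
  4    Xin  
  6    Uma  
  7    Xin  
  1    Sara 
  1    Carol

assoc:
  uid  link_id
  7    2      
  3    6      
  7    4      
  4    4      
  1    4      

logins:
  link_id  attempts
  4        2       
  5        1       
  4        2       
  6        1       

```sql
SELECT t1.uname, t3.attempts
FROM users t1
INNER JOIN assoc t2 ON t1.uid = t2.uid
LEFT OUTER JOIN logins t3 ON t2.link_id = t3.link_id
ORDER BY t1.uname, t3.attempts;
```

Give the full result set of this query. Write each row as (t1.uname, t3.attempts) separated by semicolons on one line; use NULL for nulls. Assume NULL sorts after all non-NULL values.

Joins associate left-to-right: users INNER JOIN assoc on uid gives 5 intermediate row(s).
Then LEFT JOIN `logins t3` on link_id: each of those 5 rows is kept; rows whose t2.link_id has no match in t3 get NULL for t3's columns.

(Carol, 2); (Carol, 2); (Sara, 2); (Sara, 2); (Xin, 2); (Xin, 2); (Xin, 2); (Xin, 2); (Xin, NULL)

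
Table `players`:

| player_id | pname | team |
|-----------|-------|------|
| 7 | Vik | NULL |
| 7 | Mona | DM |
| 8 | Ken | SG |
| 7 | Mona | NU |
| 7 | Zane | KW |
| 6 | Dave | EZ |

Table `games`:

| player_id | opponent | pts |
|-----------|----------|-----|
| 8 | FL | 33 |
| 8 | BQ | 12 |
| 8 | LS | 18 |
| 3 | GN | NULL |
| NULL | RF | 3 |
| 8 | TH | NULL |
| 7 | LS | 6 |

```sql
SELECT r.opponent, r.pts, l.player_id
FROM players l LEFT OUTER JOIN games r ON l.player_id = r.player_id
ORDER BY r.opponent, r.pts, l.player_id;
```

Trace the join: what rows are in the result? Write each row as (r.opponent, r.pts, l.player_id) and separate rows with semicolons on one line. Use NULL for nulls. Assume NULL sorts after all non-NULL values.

(BQ, 12, 8); (FL, 33, 8); (LS, 6, 7); (LS, 6, 7); (LS, 6, 7); (LS, 6, 7); (LS, 18, 8); (TH, NULL, 8); (NULL, NULL, 6)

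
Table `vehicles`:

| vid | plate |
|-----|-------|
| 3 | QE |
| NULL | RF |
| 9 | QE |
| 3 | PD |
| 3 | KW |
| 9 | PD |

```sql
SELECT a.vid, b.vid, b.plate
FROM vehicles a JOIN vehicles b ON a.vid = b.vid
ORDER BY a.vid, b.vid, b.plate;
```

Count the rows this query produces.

13

INNER JOIN keeps only pairs where the ON condition holds.
Matching on a.vid = b.vid. A NULL in a compared column never satisfies the condition.
Matched pairs: 13.
Total: 13 rows.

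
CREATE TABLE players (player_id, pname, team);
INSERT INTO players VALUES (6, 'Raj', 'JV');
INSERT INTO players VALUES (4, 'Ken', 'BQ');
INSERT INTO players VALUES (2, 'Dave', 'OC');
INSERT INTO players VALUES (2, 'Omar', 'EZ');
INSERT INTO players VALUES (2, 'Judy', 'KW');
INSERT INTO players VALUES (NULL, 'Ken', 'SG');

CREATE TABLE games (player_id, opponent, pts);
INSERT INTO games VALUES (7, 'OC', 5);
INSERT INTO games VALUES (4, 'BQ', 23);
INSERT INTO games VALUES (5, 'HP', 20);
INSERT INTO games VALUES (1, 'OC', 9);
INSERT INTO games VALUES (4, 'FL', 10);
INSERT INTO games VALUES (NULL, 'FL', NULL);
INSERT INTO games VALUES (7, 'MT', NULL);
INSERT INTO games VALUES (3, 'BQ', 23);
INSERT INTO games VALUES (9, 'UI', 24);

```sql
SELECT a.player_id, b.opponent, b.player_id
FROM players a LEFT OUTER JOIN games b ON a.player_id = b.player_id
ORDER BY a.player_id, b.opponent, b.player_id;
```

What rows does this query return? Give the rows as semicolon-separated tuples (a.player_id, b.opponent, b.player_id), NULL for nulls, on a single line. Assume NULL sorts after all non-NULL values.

(2, NULL, NULL); (2, NULL, NULL); (2, NULL, NULL); (4, BQ, 4); (4, FL, 4); (6, NULL, NULL); (NULL, NULL, NULL)

LEFT JOIN keeps every row from `players`; unmatched rows get NULL for `games`'s columns.
Matching on a.player_id = b.player_id. A NULL in a compared column never satisfies the condition.
Matched pairs: 2; unmatched a rows kept: 5.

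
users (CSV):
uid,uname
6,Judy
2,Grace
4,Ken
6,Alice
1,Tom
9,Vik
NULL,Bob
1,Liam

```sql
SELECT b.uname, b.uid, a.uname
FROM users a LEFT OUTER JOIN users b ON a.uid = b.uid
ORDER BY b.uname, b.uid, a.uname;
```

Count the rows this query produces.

12

LEFT JOIN keeps every row from `users a`; unmatched rows get NULL for `users b`'s columns.
Matching on a.uid = b.uid. A NULL in a compared column never satisfies the condition.
- a[0] uid=6 → 2 match(es) in b → 2 row(s).
- a[1] uid=2 → 1 match(es) in b → 1 row(s).
- a[2] uid=4 → 1 match(es) in b → 1 row(s).
- a[3] uid=6 → 2 match(es) in b → 2 row(s).
- a[4] uid=1 → 2 match(es) in b → 2 row(s).
- a[5] uid=9 → 1 match(es) in b → 1 row(s).
- a[6] uid=NULL → no match; kept with NULLs on the b side.
- a[7] uid=1 → 2 match(es) in b → 2 row(s).
Total: 11 matched + 1 padded = 12 rows.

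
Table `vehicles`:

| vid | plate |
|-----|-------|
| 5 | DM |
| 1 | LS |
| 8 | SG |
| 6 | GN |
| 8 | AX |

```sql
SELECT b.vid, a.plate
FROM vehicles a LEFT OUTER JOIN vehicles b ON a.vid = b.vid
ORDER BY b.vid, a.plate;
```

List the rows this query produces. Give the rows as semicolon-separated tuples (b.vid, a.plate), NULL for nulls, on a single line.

(1, LS); (5, DM); (6, GN); (8, AX); (8, AX); (8, SG); (8, SG)

LEFT JOIN keeps every row from `vehicles a`; unmatched rows get NULL for `vehicles b`'s columns.
Matching on a.vid = b.vid.
- a row (vid=5): matches 1 b row(s) → 1 output row(s).
- a row (vid=1): matches 1 b row(s) → 1 output row(s).
- a row (vid=8): matches 2 b row(s) → 2 output row(s).
- a row (vid=6): matches 1 b row(s) → 1 output row(s).
- a row (vid=8): matches 2 b row(s) → 2 output row(s).
After projecting and ordering:
b.vid | a.plate
1 | LS
5 | DM
6 | GN
8 | AX
8 | AX
8 | SG
8 | SG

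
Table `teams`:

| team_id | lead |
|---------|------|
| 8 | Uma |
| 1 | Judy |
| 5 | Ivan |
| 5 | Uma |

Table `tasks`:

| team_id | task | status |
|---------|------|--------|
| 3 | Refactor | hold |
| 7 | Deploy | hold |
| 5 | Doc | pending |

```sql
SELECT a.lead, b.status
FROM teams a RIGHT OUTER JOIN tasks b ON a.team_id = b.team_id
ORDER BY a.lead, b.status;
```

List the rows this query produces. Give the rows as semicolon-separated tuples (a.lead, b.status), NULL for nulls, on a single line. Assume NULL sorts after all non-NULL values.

(Ivan, pending); (Uma, pending); (NULL, hold); (NULL, hold)

RIGHT JOIN keeps every row from `tasks`; unmatched rows get NULL for `teams`'s columns.
Matching on a.team_id = b.team_id.
- team_id=8: no matching b row.
- team_id=1: no matching b row.
- team_id=5: 1 matching b row(s), so 1 row(s) emitted.
- team_id=5: 1 matching b row(s), so 1 row(s) emitted.
- plus 2 unmatched b row(s), each kept with NULL a columns.
After projecting and ordering:
a.lead | b.status
Ivan | pending
Uma | pending
NULL | hold
NULL | hold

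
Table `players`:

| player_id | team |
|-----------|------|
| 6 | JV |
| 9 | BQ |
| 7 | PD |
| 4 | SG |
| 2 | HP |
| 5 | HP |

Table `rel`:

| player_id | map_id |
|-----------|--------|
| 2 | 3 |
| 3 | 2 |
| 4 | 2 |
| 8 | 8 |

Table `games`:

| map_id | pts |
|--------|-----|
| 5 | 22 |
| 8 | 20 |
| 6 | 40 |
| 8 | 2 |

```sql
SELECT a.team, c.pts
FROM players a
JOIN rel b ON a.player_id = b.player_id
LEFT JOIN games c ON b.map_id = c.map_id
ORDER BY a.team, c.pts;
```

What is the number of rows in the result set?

2

Joins associate left-to-right: players INNER JOIN rel on player_id gives 2 intermediate row(s).
Then LEFT JOIN `games c` on map_id: each of those 2 rows is kept; rows whose b.map_id has no match in c get NULL for c's columns.
Result: 2 row(s).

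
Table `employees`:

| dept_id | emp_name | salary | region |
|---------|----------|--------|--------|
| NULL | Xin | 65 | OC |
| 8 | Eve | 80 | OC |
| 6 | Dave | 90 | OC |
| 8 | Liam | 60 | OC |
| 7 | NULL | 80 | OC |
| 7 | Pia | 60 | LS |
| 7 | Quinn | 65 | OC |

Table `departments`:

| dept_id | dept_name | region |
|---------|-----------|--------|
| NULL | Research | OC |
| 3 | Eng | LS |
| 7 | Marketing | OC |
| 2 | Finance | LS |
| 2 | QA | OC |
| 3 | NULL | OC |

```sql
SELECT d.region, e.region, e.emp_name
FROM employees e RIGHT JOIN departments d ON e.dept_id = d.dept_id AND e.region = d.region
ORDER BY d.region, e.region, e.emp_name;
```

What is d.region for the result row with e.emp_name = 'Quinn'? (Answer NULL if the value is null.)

OC

RIGHT JOIN keeps every row from `departments`; unmatched rows get NULL for `employees`'s columns.
Matching on e.dept_id = d.dept_id AND e.region = d.region. A NULL in a compared column never satisfies the condition.
- e (dept_id=NULL, region=OC) has no partner in d.
- e (dept_id=8, region=OC) has no partner in d.
- e (dept_id=6, region=OC) has no partner in d.
- e (dept_id=8, region=OC) has no partner in d.
- e (dept_id=7, region=OC) pairs with 1 row(s) of d.
- e (dept_id=7, region=LS) has no partner in d.
- e (dept_id=7, region=OC) pairs with 1 row(s) of d.
- 5 d row(s) had no e match → kept, e columns NULL.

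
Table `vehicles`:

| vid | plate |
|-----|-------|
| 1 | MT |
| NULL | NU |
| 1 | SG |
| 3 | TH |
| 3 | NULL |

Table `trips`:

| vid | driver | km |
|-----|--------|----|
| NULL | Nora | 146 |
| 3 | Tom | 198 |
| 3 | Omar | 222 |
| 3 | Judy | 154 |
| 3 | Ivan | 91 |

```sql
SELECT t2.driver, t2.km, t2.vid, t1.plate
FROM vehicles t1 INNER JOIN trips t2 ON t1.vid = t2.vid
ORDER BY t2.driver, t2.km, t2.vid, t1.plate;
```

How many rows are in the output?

8

INNER JOIN keeps only pairs where the ON condition holds.
Matching on t1.vid = t2.vid. A NULL in a compared column never satisfies the condition.
- t1 (vid=1) has no partner → excluded.
- t1 (vid=NULL) has no partner → excluded.
- t1 (vid=1) has no partner → excluded.
- t1 (vid=3) pairs with 4 row(s) of t2.
- t1 (vid=3) pairs with 4 row(s) of t2.
Total: 8 rows.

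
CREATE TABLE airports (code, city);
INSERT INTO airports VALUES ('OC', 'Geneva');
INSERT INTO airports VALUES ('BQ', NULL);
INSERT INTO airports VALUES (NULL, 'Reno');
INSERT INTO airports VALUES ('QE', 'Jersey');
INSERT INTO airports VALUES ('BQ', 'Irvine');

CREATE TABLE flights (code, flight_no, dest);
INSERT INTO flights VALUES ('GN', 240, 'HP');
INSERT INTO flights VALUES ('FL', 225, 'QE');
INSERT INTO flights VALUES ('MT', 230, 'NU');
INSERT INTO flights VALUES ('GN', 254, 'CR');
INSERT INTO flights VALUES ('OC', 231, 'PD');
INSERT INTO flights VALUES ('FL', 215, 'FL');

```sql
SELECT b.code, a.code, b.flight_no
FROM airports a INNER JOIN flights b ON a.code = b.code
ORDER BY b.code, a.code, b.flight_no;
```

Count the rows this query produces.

1

INNER JOIN keeps only pairs where the ON condition holds.
Matching on a.code = b.code. A NULL in a compared column never satisfies the condition.
Matched pairs: 1.
Total: 1 rows.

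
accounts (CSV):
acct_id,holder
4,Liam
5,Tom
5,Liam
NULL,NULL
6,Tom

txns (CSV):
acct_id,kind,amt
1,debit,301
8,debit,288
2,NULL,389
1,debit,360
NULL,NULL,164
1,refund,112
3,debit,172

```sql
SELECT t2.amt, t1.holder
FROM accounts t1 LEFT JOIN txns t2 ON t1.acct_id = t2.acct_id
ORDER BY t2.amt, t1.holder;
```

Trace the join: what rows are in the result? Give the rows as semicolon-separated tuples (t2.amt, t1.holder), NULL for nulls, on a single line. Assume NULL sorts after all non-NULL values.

LEFT JOIN keeps every row from `accounts`; unmatched rows get NULL for `txns`'s columns.
Matching on t1.acct_id = t2.acct_id. A NULL in a compared column never satisfies the condition.
- acct_id=4: no t2 row matches, row kept with t2 columns NULL.
- acct_id=5: no t2 row matches, row kept with t2 columns NULL.
- acct_id=5: no t2 row matches, row kept with t2 columns NULL.
- acct_id=NULL: no t2 row matches, row kept with t2 columns NULL.
- acct_id=6: no t2 row matches, row kept with t2 columns NULL.
After projecting and ordering:
t2.amt | t1.holder
NULL | Liam
NULL | Liam
NULL | Tom
NULL | Tom
NULL | NULL

(NULL, Liam); (NULL, Liam); (NULL, Tom); (NULL, Tom); (NULL, NULL)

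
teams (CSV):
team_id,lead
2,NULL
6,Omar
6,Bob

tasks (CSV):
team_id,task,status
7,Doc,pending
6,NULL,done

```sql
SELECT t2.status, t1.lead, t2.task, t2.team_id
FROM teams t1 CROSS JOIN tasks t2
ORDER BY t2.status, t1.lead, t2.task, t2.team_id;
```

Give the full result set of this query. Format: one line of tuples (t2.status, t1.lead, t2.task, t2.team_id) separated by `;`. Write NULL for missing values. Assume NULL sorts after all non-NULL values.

CROSS JOIN pairs every row of `teams` with every row of `tasks`: 3 × 2 = 6 rows.
After projecting and ordering:
t2.status | t1.lead | t2.task | t2.team_id
done | Bob | NULL | 6
done | Omar | NULL | 6
done | NULL | NULL | 6
pending | Bob | Doc | 7
pending | Omar | Doc | 7
pending | NULL | Doc | 7

(done, Bob, NULL, 6); (done, Omar, NULL, 6); (done, NULL, NULL, 6); (pending, Bob, Doc, 7); (pending, Omar, Doc, 7); (pending, NULL, Doc, 7)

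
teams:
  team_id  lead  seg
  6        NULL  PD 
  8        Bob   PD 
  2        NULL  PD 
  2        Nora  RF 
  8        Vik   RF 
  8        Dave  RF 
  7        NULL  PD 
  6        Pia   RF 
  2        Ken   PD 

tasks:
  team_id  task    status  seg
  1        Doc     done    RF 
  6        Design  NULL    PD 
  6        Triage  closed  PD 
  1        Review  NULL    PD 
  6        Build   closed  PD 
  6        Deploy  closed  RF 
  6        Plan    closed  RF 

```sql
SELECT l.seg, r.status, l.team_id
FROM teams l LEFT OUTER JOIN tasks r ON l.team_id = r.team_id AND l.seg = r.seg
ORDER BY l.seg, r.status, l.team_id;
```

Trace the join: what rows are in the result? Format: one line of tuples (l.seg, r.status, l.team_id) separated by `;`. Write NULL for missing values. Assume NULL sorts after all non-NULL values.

LEFT JOIN keeps every row from `teams`; unmatched rows get NULL for `tasks`'s columns.
Matching on l.team_id = r.team_id AND l.seg = r.seg.
- l[0] team_id=6, seg=PD → 3 match(es) in r → 3 row(s).
- l[1] team_id=8, seg=PD → no match; kept with NULLs on the r side.
- l[2] team_id=2, seg=PD → no match; kept with NULLs on the r side.
- l[3] team_id=2, seg=RF → no match; kept with NULLs on the r side.
- l[4] team_id=8, seg=RF → no match; kept with NULLs on the r side.
- l[5] team_id=8, seg=RF → no match; kept with NULLs on the r side.
- l[6] team_id=7, seg=PD → no match; kept with NULLs on the r side.
- l[7] team_id=6, seg=RF → 2 match(es) in r → 2 row(s).
- l[8] team_id=2, seg=PD → no match; kept with NULLs on the r side.

(PD, closed, 6); (PD, closed, 6); (PD, NULL, 2); (PD, NULL, 2); (PD, NULL, 6); (PD, NULL, 7); (PD, NULL, 8); (RF, closed, 6); (RF, closed, 6); (RF, NULL, 2); (RF, NULL, 8); (RF, NULL, 8)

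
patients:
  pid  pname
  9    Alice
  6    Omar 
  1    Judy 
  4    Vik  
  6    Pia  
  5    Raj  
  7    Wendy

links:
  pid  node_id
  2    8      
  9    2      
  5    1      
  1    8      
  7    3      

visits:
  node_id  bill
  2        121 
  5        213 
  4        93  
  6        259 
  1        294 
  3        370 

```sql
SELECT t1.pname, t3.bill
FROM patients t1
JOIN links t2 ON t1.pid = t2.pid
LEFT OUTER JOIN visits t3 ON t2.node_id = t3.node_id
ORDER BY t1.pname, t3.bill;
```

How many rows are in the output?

4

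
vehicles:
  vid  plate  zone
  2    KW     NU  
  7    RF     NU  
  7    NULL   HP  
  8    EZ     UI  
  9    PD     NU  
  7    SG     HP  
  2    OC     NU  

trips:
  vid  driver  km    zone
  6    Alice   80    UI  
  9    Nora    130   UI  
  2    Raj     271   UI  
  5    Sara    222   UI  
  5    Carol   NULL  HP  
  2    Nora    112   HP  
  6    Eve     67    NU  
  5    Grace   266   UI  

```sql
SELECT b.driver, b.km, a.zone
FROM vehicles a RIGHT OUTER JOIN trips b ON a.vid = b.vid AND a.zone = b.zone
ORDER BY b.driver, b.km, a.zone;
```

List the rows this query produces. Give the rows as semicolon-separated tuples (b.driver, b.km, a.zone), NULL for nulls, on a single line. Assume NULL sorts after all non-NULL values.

RIGHT JOIN keeps every row from `trips`; unmatched rows get NULL for `vehicles`'s columns.
Matching on a.vid = b.vid AND a.zone = b.zone.
Matched pairs: 0; unmatched b rows kept: 8.

(Alice, 80, NULL); (Carol, NULL, NULL); (Eve, 67, NULL); (Grace, 266, NULL); (Nora, 112, NULL); (Nora, 130, NULL); (Raj, 271, NULL); (Sara, 222, NULL)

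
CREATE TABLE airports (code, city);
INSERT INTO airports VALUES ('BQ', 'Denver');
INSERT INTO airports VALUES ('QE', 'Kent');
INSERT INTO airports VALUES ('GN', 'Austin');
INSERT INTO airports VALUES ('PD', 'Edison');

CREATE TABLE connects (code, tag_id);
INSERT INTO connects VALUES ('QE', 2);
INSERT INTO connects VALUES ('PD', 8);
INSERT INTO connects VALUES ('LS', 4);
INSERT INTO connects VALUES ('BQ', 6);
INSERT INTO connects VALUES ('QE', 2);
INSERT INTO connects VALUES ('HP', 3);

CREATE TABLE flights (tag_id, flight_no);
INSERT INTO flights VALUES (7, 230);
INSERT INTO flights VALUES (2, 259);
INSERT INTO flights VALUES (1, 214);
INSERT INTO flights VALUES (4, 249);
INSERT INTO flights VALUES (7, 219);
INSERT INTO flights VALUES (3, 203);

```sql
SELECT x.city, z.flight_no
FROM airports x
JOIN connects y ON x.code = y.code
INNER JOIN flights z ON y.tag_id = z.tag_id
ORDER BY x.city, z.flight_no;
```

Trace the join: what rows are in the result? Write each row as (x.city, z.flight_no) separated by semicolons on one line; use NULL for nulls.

(Kent, 259); (Kent, 259)

Step 1 — x INNER JOIN y on code → 4 row(s).
Then INNER JOIN `flights z` on tag_id: keep only rows whose y.tag_id appears in z.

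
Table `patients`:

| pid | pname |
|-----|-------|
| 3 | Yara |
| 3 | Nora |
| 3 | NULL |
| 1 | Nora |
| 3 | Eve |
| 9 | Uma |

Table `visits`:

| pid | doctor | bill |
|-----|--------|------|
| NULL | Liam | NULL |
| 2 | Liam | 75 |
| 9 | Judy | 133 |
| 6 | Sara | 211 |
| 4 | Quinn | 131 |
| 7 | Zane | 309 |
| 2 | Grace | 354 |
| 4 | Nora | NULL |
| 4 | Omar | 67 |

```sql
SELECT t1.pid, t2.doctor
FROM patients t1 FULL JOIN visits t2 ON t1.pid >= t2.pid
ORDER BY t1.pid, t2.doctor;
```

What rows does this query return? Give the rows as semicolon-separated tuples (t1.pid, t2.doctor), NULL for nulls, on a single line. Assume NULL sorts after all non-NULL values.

(1, NULL); (3, Grace); (3, Grace); (3, Grace); (3, Grace); (3, Liam); (3, Liam); (3, Liam); (3, Liam); (9, Grace); (9, Judy); (9, Liam); (9, Nora); (9, Omar); (9, Quinn); (9, Sara); (9, Zane); (NULL, Liam)

FULL OUTER JOIN keeps every row from both sides; unmatched rows get NULL for the other side's columns.
Matching on t1.pid >= t2.pid. A NULL in a compared column never satisfies the condition.
- t1[0] pid=3 → 2 match(es) in t2 → 2 row(s).
- t1[1] pid=3 → 2 match(es) in t2 → 2 row(s).
- t1[2] pid=3 → 2 match(es) in t2 → 2 row(s).
- t1[3] pid=1 → no match; kept with NULLs on the t2 side.
- t1[4] pid=3 → 2 match(es) in t2 → 2 row(s).
- t1[5] pid=9 → 8 match(es) in t2 → 8 row(s).
- 1 t2 row(s) had no t1 match → kept, t1 columns NULL.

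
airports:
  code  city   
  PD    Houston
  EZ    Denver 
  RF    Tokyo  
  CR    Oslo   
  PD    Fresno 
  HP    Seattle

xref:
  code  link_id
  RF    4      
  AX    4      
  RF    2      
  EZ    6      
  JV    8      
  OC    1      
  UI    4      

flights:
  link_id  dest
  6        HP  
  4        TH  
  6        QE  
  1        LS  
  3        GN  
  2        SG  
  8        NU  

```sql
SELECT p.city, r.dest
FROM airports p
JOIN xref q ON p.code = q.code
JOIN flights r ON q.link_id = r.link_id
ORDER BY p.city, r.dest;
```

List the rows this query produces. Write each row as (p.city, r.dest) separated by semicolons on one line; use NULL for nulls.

(Denver, HP); (Denver, QE); (Tokyo, SG); (Tokyo, TH)

Step 1 — p INNER JOIN q on code → 3 row(s).
Then INNER JOIN `flights r` on link_id: keep only rows whose q.link_id appears in r.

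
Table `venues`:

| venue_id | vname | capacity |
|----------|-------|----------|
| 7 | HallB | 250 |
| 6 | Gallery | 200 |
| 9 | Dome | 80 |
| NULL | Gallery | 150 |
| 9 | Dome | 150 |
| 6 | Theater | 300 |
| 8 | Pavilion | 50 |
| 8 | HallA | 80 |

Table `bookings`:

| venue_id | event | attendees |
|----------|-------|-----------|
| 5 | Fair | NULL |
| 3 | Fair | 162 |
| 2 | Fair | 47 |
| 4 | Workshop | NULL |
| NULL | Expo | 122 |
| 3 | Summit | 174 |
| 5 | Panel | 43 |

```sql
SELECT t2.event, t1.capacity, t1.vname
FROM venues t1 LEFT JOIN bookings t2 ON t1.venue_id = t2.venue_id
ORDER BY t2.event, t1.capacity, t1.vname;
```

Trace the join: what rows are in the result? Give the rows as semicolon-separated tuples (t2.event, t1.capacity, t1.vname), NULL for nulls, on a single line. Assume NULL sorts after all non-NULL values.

LEFT JOIN keeps every row from `venues`; unmatched rows get NULL for `bookings`'s columns.
Matching on t1.venue_id = t2.venue_id. A NULL in a compared column never satisfies the condition.
Matched pairs: 0; unmatched t1 rows kept: 8.

(NULL, 50, Pavilion); (NULL, 80, Dome); (NULL, 80, HallA); (NULL, 150, Dome); (NULL, 150, Gallery); (NULL, 200, Gallery); (NULL, 250, HallB); (NULL, 300, Theater)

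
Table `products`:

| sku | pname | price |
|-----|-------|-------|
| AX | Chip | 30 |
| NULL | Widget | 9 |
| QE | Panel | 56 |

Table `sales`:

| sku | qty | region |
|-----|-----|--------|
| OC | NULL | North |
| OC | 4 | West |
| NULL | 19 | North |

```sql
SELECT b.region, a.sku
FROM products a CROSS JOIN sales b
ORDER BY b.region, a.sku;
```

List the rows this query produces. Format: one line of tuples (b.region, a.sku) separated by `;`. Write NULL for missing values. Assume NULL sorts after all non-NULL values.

CROSS JOIN pairs every row of `products` with every row of `sales`: 3 × 3 = 9 rows.

(North, AX); (North, AX); (North, QE); (North, QE); (North, NULL); (North, NULL); (West, AX); (West, QE); (West, NULL)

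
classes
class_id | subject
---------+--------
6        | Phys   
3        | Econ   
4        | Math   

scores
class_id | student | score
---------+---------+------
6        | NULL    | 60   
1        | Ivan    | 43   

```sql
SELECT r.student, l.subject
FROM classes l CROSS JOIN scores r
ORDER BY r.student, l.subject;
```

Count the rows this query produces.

CROSS JOIN pairs every row of `classes` with every row of `scores`: 3 × 2 = 6 rows.

6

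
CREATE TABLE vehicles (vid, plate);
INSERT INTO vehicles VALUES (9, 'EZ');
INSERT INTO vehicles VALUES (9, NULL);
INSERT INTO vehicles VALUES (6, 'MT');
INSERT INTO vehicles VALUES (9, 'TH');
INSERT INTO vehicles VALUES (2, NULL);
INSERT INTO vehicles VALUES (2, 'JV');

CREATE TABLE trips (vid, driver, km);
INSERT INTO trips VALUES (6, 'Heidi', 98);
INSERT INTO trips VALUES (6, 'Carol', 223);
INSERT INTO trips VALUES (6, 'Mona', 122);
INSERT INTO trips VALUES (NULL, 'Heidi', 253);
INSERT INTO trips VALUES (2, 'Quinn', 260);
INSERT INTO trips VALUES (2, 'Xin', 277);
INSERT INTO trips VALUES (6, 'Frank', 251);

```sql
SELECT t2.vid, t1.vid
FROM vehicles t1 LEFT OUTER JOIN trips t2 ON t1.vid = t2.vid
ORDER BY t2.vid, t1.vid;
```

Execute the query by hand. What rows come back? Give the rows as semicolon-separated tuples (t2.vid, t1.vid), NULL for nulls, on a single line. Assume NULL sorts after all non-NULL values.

LEFT JOIN keeps every row from `vehicles`; unmatched rows get NULL for `trips`'s columns.
Matching on t1.vid = t2.vid. A NULL in a compared column never satisfies the condition.
- t1 row (vid=9): no match → kept, t2 columns NULL.
- t1 row (vid=9): no match → kept, t2 columns NULL.
- t1 row (vid=6): matches 4 t2 row(s) → 4 output row(s).
- t1 row (vid=9): no match → kept, t2 columns NULL.
- t1 row (vid=2): matches 2 t2 row(s) → 2 output row(s).
- t1 row (vid=2): matches 2 t2 row(s) → 2 output row(s).

(2, 2); (2, 2); (2, 2); (2, 2); (6, 6); (6, 6); (6, 6); (6, 6); (NULL, 9); (NULL, 9); (NULL, 9)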